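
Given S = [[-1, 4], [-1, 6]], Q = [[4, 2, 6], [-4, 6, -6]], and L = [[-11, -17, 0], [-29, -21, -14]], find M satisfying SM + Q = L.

M = [[-5, 3, 2], [-5, -4, -1]]

SM = L − Q = [[-15, -19, -6], [-25, -27, -8]].
Left-multiplying both sides by S⁻¹ gives M = S⁻¹(L − Q).
det S = -2, so S⁻¹ = [[-3, 2], [-1/2, 1/2]].
M = S⁻¹(L − Q) = [[-5, 3, 2], [-5, -4, -1]].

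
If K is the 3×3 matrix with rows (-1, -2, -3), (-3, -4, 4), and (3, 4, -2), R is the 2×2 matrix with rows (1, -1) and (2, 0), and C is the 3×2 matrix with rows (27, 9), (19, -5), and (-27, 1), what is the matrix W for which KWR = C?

W = [[-3, -1], [3, -4], [2, -3]]

Left-multiply by K⁻¹ and right-multiply by R⁻¹: W = K⁻¹CR⁻¹.
det K = -4; the adjugate gives K⁻¹ = [[2, 4, 5], [-3/2, -11/4, -13/4], [0, 1/2, 1/2]].
det R = 2, so R⁻¹ = [[0, 1/2], [-1, 1/2]].
K⁻¹C = [[-5, 3], [-5, -3], [-4, -2]].
W = (K⁻¹C)R⁻¹ = [[-3, -1], [3, -4], [2, -3]].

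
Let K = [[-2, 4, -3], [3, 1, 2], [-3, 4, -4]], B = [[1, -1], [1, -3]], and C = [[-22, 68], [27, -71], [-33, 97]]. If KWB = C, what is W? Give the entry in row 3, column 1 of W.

3

Left-multiply by K⁻¹ and right-multiply by B⁻¹: W = K⁻¹CB⁻¹.
det K = 3; the adjugate gives K⁻¹ = [[-4, 4/3, 11/3], [2, -1/3, -5/3], [5, -4/3, -14/3]].
det B = -2, so B⁻¹ = [[3/2, -1/2], [1/2, -1/2]].
K⁻¹C = [[3, -11], [2, -2], [8, -18]].
W = (K⁻¹C)B⁻¹ = [[-1, 4], [2, 0], [3, 5]].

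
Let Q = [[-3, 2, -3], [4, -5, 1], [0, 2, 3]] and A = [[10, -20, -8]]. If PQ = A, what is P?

Since Q sits to the right of P, P = AQ⁻¹.
Q has determinant 3; Q⁻¹ = [[-17/3, -4, -13/3], [-4, -3, -3], [8/3, 2, 7/3]].
P = AQ⁻¹ = [[10, -20, -8]] · [[-17/3, -4, -13/3], [-4, -3, -3], [8/3, 2, 7/3]] = [[2, 4, -2]].

P = [[2, 4, -2]]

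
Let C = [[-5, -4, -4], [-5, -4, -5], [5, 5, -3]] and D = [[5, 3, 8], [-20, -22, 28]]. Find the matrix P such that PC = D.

C is on the right of P, so right-multiply by C⁻¹: P = DC⁻¹.
det C = -5, so C⁻¹ = [[-37/5, 32/5, -4/5], [8, -7, 1], [1, -1, 0]].
P = DC⁻¹ = [[5, 3, 8], [-20, -22, 28]] · [[-37/5, 32/5, -4/5], [8, -7, 1], [1, -1, 0]] = [[-5, 3, -1], [0, -2, -6]].

P = [[-5, 3, -1], [0, -2, -6]]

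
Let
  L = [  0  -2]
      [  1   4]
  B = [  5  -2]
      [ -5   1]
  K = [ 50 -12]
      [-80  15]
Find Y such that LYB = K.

Y = [[5, 1], [-1, 4]]

Left-multiply by L⁻¹ and right-multiply by B⁻¹: Y = L⁻¹KB⁻¹.
det L = 2, so L⁻¹ = [[2, 1], [-1/2, 0]].
B has determinant -5; B⁻¹ = [[-1/5, -2/5], [-1, -1]].
L⁻¹K = [[20, -9], [-25, 6]].
Y = (L⁻¹K)B⁻¹ = [[5, 1], [-1, 4]].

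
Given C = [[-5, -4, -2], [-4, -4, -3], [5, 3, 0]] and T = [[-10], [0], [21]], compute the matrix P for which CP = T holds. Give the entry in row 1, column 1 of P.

6

Since C multiplies P on the left, P = C⁻¹T.
det C = -1, so C⁻¹ = [[-9, 6, -4], [15, -10, 7], [-8, 5, -4]].
P = C⁻¹T = [[-9, 6, -4], [15, -10, 7], [-8, 5, -4]] · [[-10], [0], [21]] = [[6], [-3], [-4]].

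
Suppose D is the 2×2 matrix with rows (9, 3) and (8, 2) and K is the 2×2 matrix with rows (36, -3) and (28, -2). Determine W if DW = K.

Left-multiplying both sides by D⁻¹ gives W = D⁻¹K.
D has determinant -6; D⁻¹ = [[-1/3, 1/2], [4/3, -3/2]].
W = D⁻¹K = [[-1/3, 1/2], [4/3, -3/2]] · [[36, -3], [28, -2]] = [[2, 0], [6, -1]].

W = [[2, 0], [6, -1]]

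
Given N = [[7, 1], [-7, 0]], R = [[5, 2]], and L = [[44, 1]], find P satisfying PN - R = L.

PN = L + R = [[49, 3]].
Since N sits to the right of P, P = (L + R)N⁻¹.
det N = 7, so N⁻¹ = [[0, -1/7], [1, 1]].
P = (L + R)N⁻¹ = [[3, -4]].

P = [[3, -4]]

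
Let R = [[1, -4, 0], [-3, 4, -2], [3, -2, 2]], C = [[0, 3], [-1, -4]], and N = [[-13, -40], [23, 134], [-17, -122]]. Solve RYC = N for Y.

Y = R⁻¹NC⁻¹ (apply R⁻¹ on the left and C⁻¹ on the right).
det R = 4; the adjugate gives R⁻¹ = [[1, 2, 2], [0, 1/2, 1/2], [-3/2, -5/2, -2]].
det C = 3; the adjugate gives C⁻¹ = [[-4/3, -1], [1/3, 0]].
R⁻¹N = [[-1, -16], [3, 6], [-4, -31]].
Y = (R⁻¹N)C⁻¹ = [[-4, 1], [-2, -3], [-5, 4]].

Y = [[-4, 1], [-2, -3], [-5, 4]]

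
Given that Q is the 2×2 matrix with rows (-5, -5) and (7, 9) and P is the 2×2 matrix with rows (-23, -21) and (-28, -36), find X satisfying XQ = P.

Right-multiplying both sides by Q⁻¹ gives X = PQ⁻¹.
Q has determinant -10; Q⁻¹ = [[-9/10, -1/2], [7/10, 1/2]].
X = PQ⁻¹ = [[-23, -21], [-28, -36]] · [[-9/10, -1/2], [7/10, 1/2]] = [[6, 1], [0, -4]].

X = [[6, 1], [0, -4]]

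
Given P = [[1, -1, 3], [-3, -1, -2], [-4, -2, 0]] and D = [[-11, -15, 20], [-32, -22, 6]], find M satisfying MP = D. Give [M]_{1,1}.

Right-multiplying both sides by P⁻¹ gives M = DP⁻¹.
P has determinant -6; P⁻¹ = [[2/3, 1, -5/6], [-4/3, -2, 7/6], [-1/3, -1, 2/3]].
M = DP⁻¹ = [[-11, -15, 20], [-32, -22, 6]] · [[2/3, 1, -5/6], [-4/3, -2, 7/6], [-1/3, -1, 2/3]] = [[6, -1, 5], [6, 6, 5]].

6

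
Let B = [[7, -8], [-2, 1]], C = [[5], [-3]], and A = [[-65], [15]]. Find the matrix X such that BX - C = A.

X = [[-4], [4]]

BX = A + C = [[-60], [12]].
B is on the left of X, so left-multiply by B⁻¹: X = B⁻¹(A + C).
det B = -9; the adjugate gives B⁻¹ = [[-1/9, -8/9], [-2/9, -7/9]].
X = B⁻¹(A + C) = [[-4], [4]].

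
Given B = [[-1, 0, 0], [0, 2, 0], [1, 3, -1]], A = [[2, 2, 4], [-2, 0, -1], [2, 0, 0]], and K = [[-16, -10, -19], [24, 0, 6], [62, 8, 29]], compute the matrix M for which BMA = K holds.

Left-multiply by B⁻¹ and right-multiply by A⁻¹: M = B⁻¹KA⁻¹.
B has determinant 2; B⁻¹ = [[-1, 0, 0], [0, 1/2, 0], [-1, 3/2, -1]].
det A = -4; the adjugate gives A⁻¹ = [[0, 0, 1/2], [1/2, 2, 3/2], [0, -1, -1]].
B⁻¹K = [[16, 10, 19], [12, 0, 3], [-10, 2, -1]].
M = (B⁻¹K)A⁻¹ = [[5, 1, 4], [0, -3, 3], [1, 5, -1]].

M = [[5, 1, 4], [0, -3, 3], [1, 5, -1]]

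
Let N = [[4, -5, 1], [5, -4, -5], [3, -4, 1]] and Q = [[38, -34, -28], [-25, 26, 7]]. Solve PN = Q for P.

Right-multiplying both sides by N⁻¹ gives P = QN⁻¹.
N has determinant -4; N⁻¹ = [[6, -1/4, -29/4], [5, -1/4, -25/4], [2, -1/4, -9/4]].
P = QN⁻¹ = [[38, -34, -28], [-25, 26, 7]] · [[6, -1/4, -29/4], [5, -1/4, -25/4], [2, -1/4, -9/4]] = [[2, 6, 0], [-6, -2, 3]].

P = [[2, 6, 0], [-6, -2, 3]]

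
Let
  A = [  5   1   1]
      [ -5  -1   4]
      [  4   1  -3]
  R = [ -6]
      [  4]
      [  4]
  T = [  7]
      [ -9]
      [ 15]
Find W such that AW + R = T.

W = [[2], [3], [0]]

AW = T − R = [[13], [-13], [11]].
Left-multiplying both sides by A⁻¹ gives W = A⁻¹(T − R).
det A = -5; the adjugate gives A⁻¹ = [[1/5, -4/5, -1], [-1/5, 19/5, 5], [1/5, 1/5, 0]].
W = A⁻¹(T − R) = [[2], [3], [0]].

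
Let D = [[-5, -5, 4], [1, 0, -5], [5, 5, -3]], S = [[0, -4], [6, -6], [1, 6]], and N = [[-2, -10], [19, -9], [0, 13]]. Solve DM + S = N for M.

M = [[-2, 2], [0, 0], [-3, 1]]

DM = N − S = [[-2, -6], [13, -3], [-1, 7]].
D is on the left of M, so left-multiply by D⁻¹: M = D⁻¹(N − S).
det D = 5; the adjugate gives D⁻¹ = [[5, 1, 5], [-22/5, -1, -21/5], [1, 0, 1]].
M = D⁻¹(N − S) = [[-2, 2], [0, 0], [-3, 1]].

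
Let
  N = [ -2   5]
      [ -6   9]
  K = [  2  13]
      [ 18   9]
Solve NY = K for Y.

Since N multiplies Y on the left, Y = N⁻¹K.
det N = 12; the adjugate gives N⁻¹ = [[3/4, -5/12], [1/2, -1/6]].
Y = N⁻¹K = [[3/4, -5/12], [1/2, -1/6]] · [[2, 13], [18, 9]] = [[-6, 6], [-2, 5]].

Y = [[-6, 6], [-2, 5]]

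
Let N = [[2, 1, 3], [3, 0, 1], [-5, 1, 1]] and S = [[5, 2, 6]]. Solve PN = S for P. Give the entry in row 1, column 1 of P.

N is on the right of P, so right-multiply by N⁻¹: P = SN⁻¹.
det N = -1; the adjugate gives N⁻¹ = [[1, -2, -1], [8, -17, -7], [-3, 7, 3]].
P = SN⁻¹ = [[5, 2, 6]] · [[1, -2, -1], [8, -17, -7], [-3, 7, 3]] = [[3, -2, -1]].

3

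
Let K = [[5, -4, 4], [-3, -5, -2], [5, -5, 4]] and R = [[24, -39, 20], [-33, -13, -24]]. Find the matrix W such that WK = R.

W = [[1, 2, 5], [2, 6, -5]]

Since K sits to the right of W, W = RK⁻¹.
det K = 2; the adjugate gives K⁻¹ = [[-15, -2, 14], [1, 0, -1], [20, 5/2, -37/2]].
W = RK⁻¹ = [[24, -39, 20], [-33, -13, -24]] · [[-15, -2, 14], [1, 0, -1], [20, 5/2, -37/2]] = [[1, 2, 5], [2, 6, -5]].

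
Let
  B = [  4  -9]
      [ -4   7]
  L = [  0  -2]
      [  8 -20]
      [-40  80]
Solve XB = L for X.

Right-multiplying both sides by B⁻¹ gives X = LB⁻¹.
det B = -8; the adjugate gives B⁻¹ = [[-7/8, -9/8], [-1/2, -1/2]].
X = LB⁻¹ = [[0, -2], [8, -20], [-40, 80]] · [[-7/8, -9/8], [-1/2, -1/2]] = [[1, 1], [3, 1], [-5, 5]].

X = [[1, 1], [3, 1], [-5, 5]]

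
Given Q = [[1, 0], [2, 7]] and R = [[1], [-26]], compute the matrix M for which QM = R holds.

Left-multiplying both sides by Q⁻¹ gives M = Q⁻¹R.
det Q = 7; the adjugate gives Q⁻¹ = [[1, 0], [-2/7, 1/7]].
M = Q⁻¹R = [[1, 0], [-2/7, 1/7]] · [[1], [-26]] = [[1], [-4]].

M = [[1], [-4]]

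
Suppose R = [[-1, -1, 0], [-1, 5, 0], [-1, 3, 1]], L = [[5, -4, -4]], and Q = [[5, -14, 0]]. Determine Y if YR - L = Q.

Y = [[-4, -2, -4]]

YR = Q + L = [[10, -18, -4]].
R is on the right of Y, so right-multiply by R⁻¹: Y = (Q + L)R⁻¹.
det R = -6; the adjugate gives R⁻¹ = [[-5/6, -1/6, 0], [-1/6, 1/6, 0], [-1/3, -2/3, 1]].
Y = (Q + L)R⁻¹ = [[-4, -2, -4]].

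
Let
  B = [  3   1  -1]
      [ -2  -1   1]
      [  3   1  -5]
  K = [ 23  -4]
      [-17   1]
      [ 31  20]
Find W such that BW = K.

Since B multiplies W on the left, W = B⁻¹K.
B has determinant 4; B⁻¹ = [[1, 1, 0], [-7/4, -3, -1/4], [1/4, 0, -1/4]].
W = B⁻¹K = [[1, 1, 0], [-7/4, -3, -1/4], [1/4, 0, -1/4]] · [[23, -4], [-17, 1], [31, 20]] = [[6, -3], [3, -1], [-2, -6]].

W = [[6, -3], [3, -1], [-2, -6]]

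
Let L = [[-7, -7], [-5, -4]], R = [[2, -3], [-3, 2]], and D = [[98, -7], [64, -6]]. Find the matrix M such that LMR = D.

M = L⁻¹DR⁻¹ (apply L⁻¹ on the left and R⁻¹ on the right).
L has determinant -7; L⁻¹ = [[4/7, -1], [-5/7, 1]].
det R = -5; the adjugate gives R⁻¹ = [[-2/5, -3/5], [-3/5, -2/5]].
L⁻¹D = [[-8, 2], [-6, -1]].
M = (L⁻¹D)R⁻¹ = [[2, 4], [3, 4]].

M = [[2, 4], [3, 4]]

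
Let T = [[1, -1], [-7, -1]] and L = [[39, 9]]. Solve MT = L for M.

M = [[-3, -6]]

Since T sits to the right of M, M = LT⁻¹.
T has determinant -8; T⁻¹ = [[1/8, -1/8], [-7/8, -1/8]].
M = LT⁻¹ = [[39, 9]] · [[1/8, -1/8], [-7/8, -1/8]] = [[-3, -6]].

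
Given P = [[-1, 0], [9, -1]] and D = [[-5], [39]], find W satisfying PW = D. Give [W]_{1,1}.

Left-multiplying both sides by P⁻¹ gives W = P⁻¹D.
det P = 1, so P⁻¹ = [[-1, 0], [-9, -1]].
W = P⁻¹D = [[-1, 0], [-9, -1]] · [[-5], [39]] = [[5], [6]].

5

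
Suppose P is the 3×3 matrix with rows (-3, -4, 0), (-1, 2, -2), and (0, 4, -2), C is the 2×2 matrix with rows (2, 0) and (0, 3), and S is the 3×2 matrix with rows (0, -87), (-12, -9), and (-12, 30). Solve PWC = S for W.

W = [[0, 3], [0, 5], [3, 5]]

W = P⁻¹SC⁻¹ (apply P⁻¹ on the left and C⁻¹ on the right).
det P = -4; the adjugate gives P⁻¹ = [[-1, 2, -2], [1/2, -3/2, 3/2], [1, -3, 5/2]].
C has determinant 6; C⁻¹ = [[1/2, 0], [0, 1/3]].
P⁻¹S = [[0, 9], [0, 15], [6, 15]].
W = (P⁻¹S)C⁻¹ = [[0, 3], [0, 5], [3, 5]].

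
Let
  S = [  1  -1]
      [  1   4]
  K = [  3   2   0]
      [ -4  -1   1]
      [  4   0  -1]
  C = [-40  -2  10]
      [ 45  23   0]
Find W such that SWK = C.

W = [[3, 3, -5], [3, 1, 3]]

Isolating W: multiply by S⁻¹ from the left and K⁻¹ from the right, so W = S⁻¹CK⁻¹.
det S = 5; the adjugate gives S⁻¹ = [[4/5, 1/5], [-1/5, 1/5]].
det K = 3; the adjugate gives K⁻¹ = [[1/3, 2/3, 2/3], [0, -1, -1], [4/3, 8/3, 5/3]].
S⁻¹C = [[-23, 3, 8], [17, 5, -2]].
W = (S⁻¹C)K⁻¹ = [[3, 3, -5], [3, 1, 3]].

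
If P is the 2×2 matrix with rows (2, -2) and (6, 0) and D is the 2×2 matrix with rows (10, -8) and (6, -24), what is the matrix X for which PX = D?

Left-multiplying both sides by P⁻¹ gives X = P⁻¹D.
det P = 12; the adjugate gives P⁻¹ = [[0, 1/6], [-1/2, 1/6]].
X = P⁻¹D = [[0, 1/6], [-1/2, 1/6]] · [[10, -8], [6, -24]] = [[1, -4], [-4, 0]].

X = [[1, -4], [-4, 0]]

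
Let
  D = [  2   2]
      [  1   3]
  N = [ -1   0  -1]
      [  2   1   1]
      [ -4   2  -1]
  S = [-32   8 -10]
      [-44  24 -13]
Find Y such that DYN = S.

Isolating Y: multiply by D⁻¹ from the left and N⁻¹ from the right, so Y = D⁻¹SN⁻¹.
det D = 4; the adjugate gives D⁻¹ = [[3/4, -1/2], [-1/4, 1/2]].
N has determinant -5; N⁻¹ = [[3/5, 2/5, -1/5], [2/5, 3/5, 1/5], [-8/5, -2/5, 1/5]].
D⁻¹S = [[-2, -6, -1], [-14, 10, -4]].
Y = (D⁻¹S)N⁻¹ = [[-2, -4, -1], [2, 2, 4]].

Y = [[-2, -4, -1], [2, 2, 4]]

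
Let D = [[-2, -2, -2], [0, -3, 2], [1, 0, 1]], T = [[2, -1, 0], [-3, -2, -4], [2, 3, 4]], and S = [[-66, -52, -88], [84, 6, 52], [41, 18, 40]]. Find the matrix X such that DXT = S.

Left-multiply by D⁻¹ and right-multiply by T⁻¹: X = D⁻¹ST⁻¹.
det D = -4; the adjugate gives D⁻¹ = [[3/4, -1/2, 5/2], [-1/2, 0, -1], [-3/4, 1/2, -3/2]].
det T = 4; the adjugate gives T⁻¹ = [[1, 1, 1], [1, 2, 2], [-5/4, -2, -7/4]].
D⁻¹S = [[11, 3, 8], [-8, 8, 4], [30, 15, 32]].
X = (D⁻¹S)T⁻¹ = [[4, 1, 3], [-5, 0, 1], [5, -4, 4]].

X = [[4, 1, 3], [-5, 0, 1], [5, -4, 4]]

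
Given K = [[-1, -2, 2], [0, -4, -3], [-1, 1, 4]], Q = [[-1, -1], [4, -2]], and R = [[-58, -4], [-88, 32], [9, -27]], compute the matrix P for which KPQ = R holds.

Isolating P: multiply by K⁻¹ from the left and Q⁻¹ from the right, so P = K⁻¹RQ⁻¹.
K has determinant -1; K⁻¹ = [[13, -10, -14], [-3, 2, 3], [4, -3, -4]].
Q has determinant 6; Q⁻¹ = [[-1/3, 1/6], [-2/3, -1/6]].
K⁻¹R = [[0, 6], [25, -5], [-4, -4]].
P = (K⁻¹R)Q⁻¹ = [[-4, -1], [-5, 5], [4, 0]].

P = [[-4, -1], [-5, 5], [4, 0]]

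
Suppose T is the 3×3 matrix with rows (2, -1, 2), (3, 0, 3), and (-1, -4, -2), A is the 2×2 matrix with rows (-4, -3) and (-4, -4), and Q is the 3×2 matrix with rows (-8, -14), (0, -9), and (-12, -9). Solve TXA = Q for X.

Left-multiply by T⁻¹ and right-multiply by A⁻¹: X = T⁻¹QA⁻¹.
det T = -3; the adjugate gives T⁻¹ = [[-4, 10/3, 1], [-1, 2/3, 0], [4, -3, -1]].
A has determinant 4; A⁻¹ = [[-1, 3/4], [1, -1]].
T⁻¹Q = [[20, 17], [8, 8], [-20, -20]].
X = (T⁻¹Q)A⁻¹ = [[-3, -2], [0, -2], [0, 5]].

X = [[-3, -2], [0, -2], [0, 5]]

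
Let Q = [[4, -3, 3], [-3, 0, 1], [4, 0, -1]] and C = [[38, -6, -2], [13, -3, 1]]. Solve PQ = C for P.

P = [[2, -2, 6], [1, 1, 3]]

Right-multiplying both sides by Q⁻¹ gives P = CQ⁻¹.
Q has determinant -3; Q⁻¹ = [[0, 1, 1], [-1/3, 16/3, 13/3], [0, 4, 3]].
P = CQ⁻¹ = [[38, -6, -2], [13, -3, 1]] · [[0, 1, 1], [-1/3, 16/3, 13/3], [0, 4, 3]] = [[2, -2, 6], [1, 1, 3]].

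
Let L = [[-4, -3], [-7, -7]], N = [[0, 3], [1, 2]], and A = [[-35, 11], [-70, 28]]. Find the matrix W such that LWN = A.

Left-multiply by L⁻¹ and right-multiply by N⁻¹: W = L⁻¹AN⁻¹.
det L = 7, so L⁻¹ = [[-1, 3/7], [1, -4/7]].
N has determinant -3; N⁻¹ = [[-2/3, 1], [1/3, 0]].
L⁻¹A = [[5, 1], [5, -5]].
W = (L⁻¹A)N⁻¹ = [[-3, 5], [-5, 5]].

W = [[-3, 5], [-5, 5]]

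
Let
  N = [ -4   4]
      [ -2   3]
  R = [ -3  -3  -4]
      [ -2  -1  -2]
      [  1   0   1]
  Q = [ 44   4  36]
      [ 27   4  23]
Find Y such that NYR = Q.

Y = [[-2, 5, -2], [0, -2, 1]]

Isolating Y: multiply by N⁻¹ from the left and R⁻¹ from the right, so Y = N⁻¹QR⁻¹.
det N = -4, so N⁻¹ = [[-3/4, 1], [-1/2, 1]].
det R = -1, so R⁻¹ = [[1, -3, -2], [0, -1, -2], [-1, 3, 3]].
N⁻¹Q = [[-6, 1, -4], [5, 2, 5]].
Y = (N⁻¹Q)R⁻¹ = [[-2, 5, -2], [0, -2, 1]].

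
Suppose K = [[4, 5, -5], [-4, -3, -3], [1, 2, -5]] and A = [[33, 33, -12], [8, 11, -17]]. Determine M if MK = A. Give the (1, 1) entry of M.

K is on the right of M, so right-multiply by K⁻¹: M = AK⁻¹.
det K = -6; the adjugate gives K⁻¹ = [[-7/2, -5/2, 5], [23/6, 5/2, -16/3], [5/6, 1/2, -4/3]].
M = AK⁻¹ = [[33, 33, -12], [8, 11, -17]] · [[-7/2, -5/2, 5], [23/6, 5/2, -16/3], [5/6, 1/2, -4/3]] = [[1, -6, 5], [0, -1, 4]].

1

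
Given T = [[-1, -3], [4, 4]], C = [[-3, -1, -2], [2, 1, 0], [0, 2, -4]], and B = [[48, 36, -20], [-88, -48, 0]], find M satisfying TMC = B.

M = T⁻¹BC⁻¹ (apply T⁻¹ on the left and C⁻¹ on the right).
det T = 8; the adjugate gives T⁻¹ = [[1/2, 3/8], [-1/2, -1/8]].
C has determinant -4; C⁻¹ = [[1, 2, -1/2], [-2, -3, 1], [-1, -3/2, 1/4]].
T⁻¹B = [[-9, 0, -10], [-13, -12, 10]].
M = (T⁻¹B)C⁻¹ = [[1, -3, 2], [1, -5, -3]].

M = [[1, -3, 2], [1, -5, -3]]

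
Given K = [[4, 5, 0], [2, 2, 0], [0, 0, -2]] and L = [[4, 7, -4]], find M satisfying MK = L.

M = [[3, -4, 2]]

K is on the right of M, so right-multiply by K⁻¹: M = LK⁻¹.
det K = 4, so K⁻¹ = [[-1, 5/2, 0], [1, -2, 0], [0, 0, -1/2]].
M = LK⁻¹ = [[4, 7, -4]] · [[-1, 5/2, 0], [1, -2, 0], [0, 0, -1/2]] = [[3, -4, 2]].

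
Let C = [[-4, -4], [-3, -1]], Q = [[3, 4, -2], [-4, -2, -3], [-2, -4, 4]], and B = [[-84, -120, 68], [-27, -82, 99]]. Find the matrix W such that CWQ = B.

Left-multiply by C⁻¹ and right-multiply by Q⁻¹: W = C⁻¹BQ⁻¹.
C has determinant -8; C⁻¹ = [[1/8, -1/2], [-3/8, 1/2]].
det Q = 4; the adjugate gives Q⁻¹ = [[-5, -2, -4], [11/2, 2, 17/4], [3, 1, 5/2]].
C⁻¹B = [[3, 26, -41], [18, 4, 24]].
W = (C⁻¹B)Q⁻¹ = [[5, 5, -4], [4, -4, 5]].

W = [[5, 5, -4], [4, -4, 5]]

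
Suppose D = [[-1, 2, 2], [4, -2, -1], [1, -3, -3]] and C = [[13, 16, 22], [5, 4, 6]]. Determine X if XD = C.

X = [[5, 6, -6], [1, 2, -2]]

Right-multiplying both sides by D⁻¹ gives X = CD⁻¹.
det D = -1; the adjugate gives D⁻¹ = [[-3, 0, -2], [-11, -1, -7], [10, 1, 6]].
X = CD⁻¹ = [[13, 16, 22], [5, 4, 6]] · [[-3, 0, -2], [-11, -1, -7], [10, 1, 6]] = [[5, 6, -6], [1, 2, -2]].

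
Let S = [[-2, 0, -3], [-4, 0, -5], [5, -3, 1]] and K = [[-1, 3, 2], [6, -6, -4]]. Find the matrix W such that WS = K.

S is on the right of W, so right-multiply by S⁻¹: W = KS⁻¹.
det S = -6, so S⁻¹ = [[5/2, -3/2, 0], [7/2, -13/6, -1/3], [-2, 1, 0]].
W = KS⁻¹ = [[-1, 3, 2], [6, -6, -4]] · [[5/2, -3/2, 0], [7/2, -13/6, -1/3], [-2, 1, 0]] = [[4, -3, -1], [2, 0, 2]].

W = [[4, -3, -1], [2, 0, 2]]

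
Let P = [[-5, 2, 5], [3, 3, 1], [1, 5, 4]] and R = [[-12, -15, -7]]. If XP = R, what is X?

Since P sits to the right of X, X = RP⁻¹.
det P = 3, so P⁻¹ = [[7/3, 17/3, -13/3], [-11/3, -25/3, 20/3], [4, 9, -7]].
X = RP⁻¹ = [[-12, -15, -7]] · [[7/3, 17/3, -13/3], [-11/3, -25/3, 20/3], [4, 9, -7]] = [[-1, -6, 1]].

X = [[-1, -6, 1]]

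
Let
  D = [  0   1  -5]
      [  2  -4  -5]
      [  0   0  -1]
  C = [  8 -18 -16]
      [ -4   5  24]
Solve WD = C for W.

Right-multiplying both sides by D⁻¹ gives W = CD⁻¹.
D has determinant 2; D⁻¹ = [[2, 1/2, -25/2], [1, 0, -5], [0, 0, -1]].
W = CD⁻¹ = [[8, -18, -16], [-4, 5, 24]] · [[2, 1/2, -25/2], [1, 0, -5], [0, 0, -1]] = [[-2, 4, 6], [-3, -2, 1]].

W = [[-2, 4, 6], [-3, -2, 1]]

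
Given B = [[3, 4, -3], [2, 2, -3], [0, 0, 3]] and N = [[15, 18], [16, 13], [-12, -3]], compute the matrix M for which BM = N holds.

M = [[5, 5], [-3, 0], [-4, -1]]

B is on the left of M, so left-multiply by B⁻¹: M = B⁻¹N.
det B = -6, so B⁻¹ = [[-1, 2, 1], [1, -3/2, -1/2], [0, 0, 1/3]].
M = B⁻¹N = [[-1, 2, 1], [1, -3/2, -1/2], [0, 0, 1/3]] · [[15, 18], [16, 13], [-12, -3]] = [[5, 5], [-3, 0], [-4, -1]].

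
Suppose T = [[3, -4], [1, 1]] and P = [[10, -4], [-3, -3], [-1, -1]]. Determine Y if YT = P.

Right-multiplying both sides by T⁻¹ gives Y = PT⁻¹.
det T = 7, so T⁻¹ = [[1/7, 4/7], [-1/7, 3/7]].
Y = PT⁻¹ = [[10, -4], [-3, -3], [-1, -1]] · [[1/7, 4/7], [-1/7, 3/7]] = [[2, 4], [0, -3], [0, -1]].

Y = [[2, 4], [0, -3], [0, -1]]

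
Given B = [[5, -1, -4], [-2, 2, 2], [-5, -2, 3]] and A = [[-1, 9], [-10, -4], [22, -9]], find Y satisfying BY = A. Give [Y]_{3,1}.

-6

Since B multiplies Y on the left, Y = B⁻¹A.
det B = -2; the adjugate gives B⁻¹ = [[-5, -11/2, -3], [2, 5/2, 1], [-7, -15/2, -4]].
Y = B⁻¹A = [[-5, -11/2, -3], [2, 5/2, 1], [-7, -15/2, -4]] · [[-1, 9], [-10, -4], [22, -9]] = [[-6, 4], [-5, -1], [-6, 3]].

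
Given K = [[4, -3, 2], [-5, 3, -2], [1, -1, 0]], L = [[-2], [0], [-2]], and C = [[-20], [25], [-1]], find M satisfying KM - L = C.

M = [[-3], [0], [-5]]

KM = C + L = [[-22], [25], [-3]].
K is on the left of M, so left-multiply by K⁻¹: M = K⁻¹(C + L).
det K = 2, so K⁻¹ = [[-1, -1, 0], [-1, -1, -1], [1, 1/2, -3/2]].
M = K⁻¹(C + L) = [[-3], [0], [-5]].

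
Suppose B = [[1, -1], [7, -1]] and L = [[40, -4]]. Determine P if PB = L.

P = [[-2, 6]]

B is on the right of P, so right-multiply by B⁻¹: P = LB⁻¹.
B has determinant 6; B⁻¹ = [[-1/6, 1/6], [-7/6, 1/6]].
P = LB⁻¹ = [[40, -4]] · [[-1/6, 1/6], [-7/6, 1/6]] = [[-2, 6]].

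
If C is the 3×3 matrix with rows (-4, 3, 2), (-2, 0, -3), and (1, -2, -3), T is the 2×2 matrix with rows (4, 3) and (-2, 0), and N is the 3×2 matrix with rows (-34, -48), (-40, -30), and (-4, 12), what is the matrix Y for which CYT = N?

Y = C⁻¹NT⁻¹ (apply C⁻¹ on the left and T⁻¹ on the right).
det C = 5; the adjugate gives C⁻¹ = [[-6/5, 1, -9/5], [-9/5, 2, -16/5], [4/5, -1, 6/5]].
det T = 6, so T⁻¹ = [[0, -1/2], [1/3, 2/3]].
C⁻¹N = [[8, 6], [-6, -12], [8, 6]].
Y = (C⁻¹N)T⁻¹ = [[2, 0], [-4, -5], [2, 0]].

Y = [[2, 0], [-4, -5], [2, 0]]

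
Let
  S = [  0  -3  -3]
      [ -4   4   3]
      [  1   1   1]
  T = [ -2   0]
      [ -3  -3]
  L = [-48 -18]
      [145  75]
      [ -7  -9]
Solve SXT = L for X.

X = [[4, 5], [-4, 1], [-1, -3]]

Left-multiply by S⁻¹ and right-multiply by T⁻¹: X = S⁻¹LT⁻¹.
det S = 3, so S⁻¹ = [[1/3, 0, 1], [7/3, 1, 4], [-8/3, -1, -4]].
det T = 6, so T⁻¹ = [[-1/2, 0], [1/2, -1/3]].
S⁻¹L = [[-23, -15], [5, -3], [11, 9]].
X = (S⁻¹L)T⁻¹ = [[4, 5], [-4, 1], [-1, -3]].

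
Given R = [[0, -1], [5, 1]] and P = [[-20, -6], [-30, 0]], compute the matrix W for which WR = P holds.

W = [[2, -4], [-6, -6]]

Right-multiplying both sides by R⁻¹ gives W = PR⁻¹.
det R = 5, so R⁻¹ = [[1/5, 1/5], [-1, 0]].
W = PR⁻¹ = [[-20, -6], [-30, 0]] · [[1/5, 1/5], [-1, 0]] = [[2, -4], [-6, -6]].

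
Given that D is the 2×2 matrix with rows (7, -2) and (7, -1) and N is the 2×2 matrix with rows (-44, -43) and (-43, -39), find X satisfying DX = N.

X = [[-6, -5], [1, 4]]

D is on the left of X, so left-multiply by D⁻¹: X = D⁻¹N.
det D = 7, so D⁻¹ = [[-1/7, 2/7], [-1, 1]].
X = D⁻¹N = [[-1/7, 2/7], [-1, 1]] · [[-44, -43], [-43, -39]] = [[-6, -5], [1, 4]].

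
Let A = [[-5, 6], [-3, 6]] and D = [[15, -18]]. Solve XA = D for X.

A is on the right of X, so right-multiply by A⁻¹: X = DA⁻¹.
A has determinant -12; A⁻¹ = [[-1/2, 1/2], [-1/4, 5/12]].
X = DA⁻¹ = [[15, -18]] · [[-1/2, 1/2], [-1/4, 5/12]] = [[-3, 0]].

X = [[-3, 0]]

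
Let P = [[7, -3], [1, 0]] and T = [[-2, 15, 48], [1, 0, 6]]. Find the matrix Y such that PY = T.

P is on the left of Y, so left-multiply by P⁻¹: Y = P⁻¹T.
det P = 3; the adjugate gives P⁻¹ = [[0, 1], [-1/3, 7/3]].
Y = P⁻¹T = [[0, 1], [-1/3, 7/3]] · [[-2, 15, 48], [1, 0, 6]] = [[1, 0, 6], [3, -5, -2]].

Y = [[1, 0, 6], [3, -5, -2]]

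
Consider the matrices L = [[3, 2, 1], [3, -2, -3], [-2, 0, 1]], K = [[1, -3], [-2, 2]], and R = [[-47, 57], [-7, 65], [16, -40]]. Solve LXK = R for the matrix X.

X = [[-5, 3], [4, 4], [2, 4]]

Isolating X: multiply by L⁻¹ from the left and K⁻¹ from the right, so X = L⁻¹RK⁻¹.
det L = -4, so L⁻¹ = [[1/2, 1/2, 1], [-3/4, -5/4, -3], [1, 1, 3]].
K has determinant -4; K⁻¹ = [[-1/2, -3/4], [-1/2, -1/4]].
L⁻¹R = [[-11, 21], [-4, -4], [-6, 2]].
X = (L⁻¹R)K⁻¹ = [[-5, 3], [4, 4], [2, 4]].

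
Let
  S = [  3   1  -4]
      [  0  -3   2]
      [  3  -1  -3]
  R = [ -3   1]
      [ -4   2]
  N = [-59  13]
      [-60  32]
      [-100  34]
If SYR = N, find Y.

Left-multiply by S⁻¹ and right-multiply by R⁻¹: Y = S⁻¹NR⁻¹.
det S = 3, so S⁻¹ = [[11/3, 7/3, -10/3], [2, 1, -2], [3, 2, -3]].
det R = -2; the adjugate gives R⁻¹ = [[-1, 1/2], [-2, 3/2]].
S⁻¹N = [[-23, 9], [22, -10], [3, 1]].
Y = (S⁻¹N)R⁻¹ = [[5, 2], [-2, -4], [-5, 3]].

Y = [[5, 2], [-2, -4], [-5, 3]]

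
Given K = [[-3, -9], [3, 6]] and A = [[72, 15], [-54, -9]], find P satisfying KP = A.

Since K multiplies P on the left, P = K⁻¹A.
det K = 9; the adjugate gives K⁻¹ = [[2/3, 1], [-1/3, -1/3]].
P = K⁻¹A = [[2/3, 1], [-1/3, -1/3]] · [[72, 15], [-54, -9]] = [[-6, 1], [-6, -2]].

P = [[-6, 1], [-6, -2]]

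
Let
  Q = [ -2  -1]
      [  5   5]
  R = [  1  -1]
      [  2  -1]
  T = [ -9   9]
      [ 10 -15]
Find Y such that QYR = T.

Y = [[5, 1], [-1, -2]]

Y = Q⁻¹TR⁻¹ (apply Q⁻¹ on the left and R⁻¹ on the right).
det Q = -5; the adjugate gives Q⁻¹ = [[-1, -1/5], [1, 2/5]].
det R = 1, so R⁻¹ = [[-1, 1], [-2, 1]].
Q⁻¹T = [[7, -6], [-5, 3]].
Y = (Q⁻¹T)R⁻¹ = [[5, 1], [-1, -2]].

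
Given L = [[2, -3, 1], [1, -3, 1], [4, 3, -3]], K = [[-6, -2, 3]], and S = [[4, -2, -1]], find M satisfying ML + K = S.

ML = S − K = [[10, 0, -4]].
L is on the right of M, so right-multiply by L⁻¹: M = (S − K)L⁻¹.
L has determinant 6; L⁻¹ = [[1, -1, 0], [7/6, -5/3, -1/6], [5/2, -3, -1/2]].
M = (S − K)L⁻¹ = [[0, 2, 2]].

M = [[0, 2, 2]]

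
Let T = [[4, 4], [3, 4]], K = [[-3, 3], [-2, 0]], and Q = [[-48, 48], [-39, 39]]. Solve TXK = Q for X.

Left-multiply by T⁻¹ and right-multiply by K⁻¹: X = T⁻¹QK⁻¹.
det T = 4, so T⁻¹ = [[1, -1], [-3/4, 1]].
K has determinant 6; K⁻¹ = [[0, -1/2], [1/3, -1/2]].
T⁻¹Q = [[-9, 9], [-3, 3]].
X = (T⁻¹Q)K⁻¹ = [[3, 0], [1, 0]].

X = [[3, 0], [1, 0]]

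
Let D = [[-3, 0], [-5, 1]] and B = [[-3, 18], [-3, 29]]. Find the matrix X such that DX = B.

Left-multiplying both sides by D⁻¹ gives X = D⁻¹B.
det D = -3, so D⁻¹ = [[-1/3, 0], [-5/3, 1]].
X = D⁻¹B = [[-1/3, 0], [-5/3, 1]] · [[-3, 18], [-3, 29]] = [[1, -6], [2, -1]].

X = [[1, -6], [2, -1]]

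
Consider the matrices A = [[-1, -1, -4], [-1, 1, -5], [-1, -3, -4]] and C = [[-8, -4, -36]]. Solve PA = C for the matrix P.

Right-multiplying both sides by A⁻¹ gives P = CA⁻¹.
det A = 2, so A⁻¹ = [[-19/2, 4, 9/2], [1/2, 0, -1/2], [2, -1, -1]].
P = CA⁻¹ = [[-8, -4, -36]] · [[-19/2, 4, 9/2], [1/2, 0, -1/2], [2, -1, -1]] = [[2, 4, 2]].

P = [[2, 4, 2]]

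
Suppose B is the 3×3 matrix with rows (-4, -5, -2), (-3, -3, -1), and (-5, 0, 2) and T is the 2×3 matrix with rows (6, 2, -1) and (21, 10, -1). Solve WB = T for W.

Right-multiplying both sides by B⁻¹ gives W = TB⁻¹.
B has determinant -1; B⁻¹ = [[6, -10, 1], [-11, 18, -2], [15, -25, 3]].
W = TB⁻¹ = [[6, 2, -1], [21, 10, -1]] · [[6, -10, 1], [-11, 18, -2], [15, -25, 3]] = [[-1, 1, -1], [1, -5, -2]].

W = [[-1, 1, -1], [1, -5, -2]]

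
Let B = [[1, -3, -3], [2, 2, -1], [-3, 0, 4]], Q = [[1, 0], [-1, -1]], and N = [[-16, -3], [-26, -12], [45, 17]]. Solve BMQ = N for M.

M = B⁻¹NQ⁻¹ (apply B⁻¹ on the left and Q⁻¹ on the right).
B has determinant 5; B⁻¹ = [[8/5, 12/5, 9/5], [-1, -1, -1], [6/5, 9/5, 8/5]].
Q has determinant -1; Q⁻¹ = [[1, 0], [-1, -1]].
B⁻¹N = [[-7, -3], [-3, -2], [6, 2]].
M = (B⁻¹N)Q⁻¹ = [[-4, 3], [-1, 2], [4, -2]].

M = [[-4, 3], [-1, 2], [4, -2]]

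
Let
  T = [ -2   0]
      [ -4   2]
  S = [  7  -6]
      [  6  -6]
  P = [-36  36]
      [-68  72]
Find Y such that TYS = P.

Y = [[0, 3], [2, -2]]

Left-multiply by T⁻¹ and right-multiply by S⁻¹: Y = T⁻¹PS⁻¹.
det T = -4, so T⁻¹ = [[-1/2, 0], [-1, 1/2]].
det S = -6; the adjugate gives S⁻¹ = [[1, -1], [1, -7/6]].
T⁻¹P = [[18, -18], [2, 0]].
Y = (T⁻¹P)S⁻¹ = [[0, 3], [2, -2]].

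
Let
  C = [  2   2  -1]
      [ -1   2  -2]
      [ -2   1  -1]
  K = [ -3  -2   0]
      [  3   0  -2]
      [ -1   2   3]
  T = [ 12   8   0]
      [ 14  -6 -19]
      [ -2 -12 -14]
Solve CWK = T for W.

Isolating W: multiply by C⁻¹ from the left and K⁻¹ from the right, so W = C⁻¹TK⁻¹.
det C = 3; the adjugate gives C⁻¹ = [[0, 1/3, -2/3], [1, -4/3, 5/3], [1, -2, 2]].
det K = 2, so K⁻¹ = [[2, 3, 2], [-7/2, -9/2, -3], [3, 4, 3]].
C⁻¹T = [[6, 6, 3], [-10, -4, 2], [-20, -4, 10]].
W = (C⁻¹T)K⁻¹ = [[0, 3, 3], [0, -4, -2], [4, -2, 2]].

W = [[0, 3, 3], [0, -4, -2], [4, -2, 2]]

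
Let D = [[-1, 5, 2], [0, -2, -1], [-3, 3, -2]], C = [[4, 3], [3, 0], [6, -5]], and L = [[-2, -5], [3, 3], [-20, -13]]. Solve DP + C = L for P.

DP = L − C = [[-6, -8], [0, 3], [-26, -8]].
D is on the left of P, so left-multiply by D⁻¹: P = D⁻¹(L − C).
det D = -4; the adjugate gives D⁻¹ = [[-7/4, -4, 1/4], [-3/4, -2, 1/4], [3/2, 3, -1/2]].
P = D⁻¹(L − C) = [[4, 0], [-2, -2], [4, 1]].

P = [[4, 0], [-2, -2], [4, 1]]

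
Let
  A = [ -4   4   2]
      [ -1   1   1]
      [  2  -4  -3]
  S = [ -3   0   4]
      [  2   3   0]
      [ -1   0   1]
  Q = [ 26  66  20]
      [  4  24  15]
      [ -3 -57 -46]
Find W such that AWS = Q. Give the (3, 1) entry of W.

5

Isolating W: multiply by A⁻¹ from the left and S⁻¹ from the right, so W = A⁻¹QS⁻¹.
det A = -4; the adjugate gives A⁻¹ = [[-1/4, -1, -1/2], [1/4, -2, -1/2], [-1/2, 2, 0]].
det S = 3; the adjugate gives S⁻¹ = [[1, 0, -4], [-2/3, 1/3, 8/3], [1, 0, -3]].
A⁻¹Q = [[-9, -12, 3], [0, -3, -2], [-5, 15, 20]].
W = (A⁻¹Q)S⁻¹ = [[2, -4, -5], [0, -1, -2], [5, 5, 0]].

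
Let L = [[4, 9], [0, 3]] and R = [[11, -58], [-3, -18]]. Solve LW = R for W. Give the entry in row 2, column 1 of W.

-1

L is on the left of W, so left-multiply by L⁻¹: W = L⁻¹R.
L has determinant 12; L⁻¹ = [[1/4, -3/4], [0, 1/3]].
W = L⁻¹R = [[1/4, -3/4], [0, 1/3]] · [[11, -58], [-3, -18]] = [[5, -1], [-1, -6]].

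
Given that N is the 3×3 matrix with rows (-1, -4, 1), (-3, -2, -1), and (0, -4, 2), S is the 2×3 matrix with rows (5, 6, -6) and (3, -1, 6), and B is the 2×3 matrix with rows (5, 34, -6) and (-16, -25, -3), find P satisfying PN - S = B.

PN = B + S = [[10, 40, -12], [-13, -26, 3]].
Since N sits to the right of P, P = (B + S)N⁻¹.
det N = -4; the adjugate gives N⁻¹ = [[2, -1, -3/2], [-3/2, 1/2, 1], [-3, 1, 5/2]].
P = (B + S)N⁻¹ = [[-4, -2, -5], [4, 3, 1]].

P = [[-4, -2, -5], [4, 3, 1]]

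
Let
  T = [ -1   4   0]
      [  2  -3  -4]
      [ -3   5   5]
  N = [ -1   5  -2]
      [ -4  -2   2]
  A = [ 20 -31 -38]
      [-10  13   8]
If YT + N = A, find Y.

Y = [[-1, 4, -4], [2, 1, 2]]

YT = A − N = [[21, -36, -36], [-6, 15, 6]].
Since T sits to the right of Y, Y = (A − N)T⁻¹.
det T = 3; the adjugate gives T⁻¹ = [[5/3, -20/3, -16/3], [2/3, -5/3, -4/3], [1/3, -7/3, -5/3]].
Y = (A − N)T⁻¹ = [[-1, 4, -4], [2, 1, 2]].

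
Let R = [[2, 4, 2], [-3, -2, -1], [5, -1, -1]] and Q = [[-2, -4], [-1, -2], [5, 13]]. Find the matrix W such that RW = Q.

W = [[1, 2], [-2, -1], [2, -2]]

R is on the left of W, so left-multiply by R⁻¹: W = R⁻¹Q.
R has determinant -4; R⁻¹ = [[-1/4, -1/2, 0], [2, 3, 1], [-13/4, -11/2, -2]].
W = R⁻¹Q = [[-1/4, -1/2, 0], [2, 3, 1], [-13/4, -11/2, -2]] · [[-2, -4], [-1, -2], [5, 13]] = [[1, 2], [-2, -1], [2, -2]].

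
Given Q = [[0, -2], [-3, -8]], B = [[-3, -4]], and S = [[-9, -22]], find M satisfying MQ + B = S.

M = [[1, 2]]

MQ = S − B = [[-6, -18]].
Right-multiplying both sides by Q⁻¹ gives M = (S − B)Q⁻¹.
det Q = -6; the adjugate gives Q⁻¹ = [[4/3, -1/3], [-1/2, 0]].
M = (S − B)Q⁻¹ = [[1, 2]].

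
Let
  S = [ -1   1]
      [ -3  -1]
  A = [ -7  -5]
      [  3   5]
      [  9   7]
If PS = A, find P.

Since S sits to the right of P, P = AS⁻¹.
det S = 4, so S⁻¹ = [[-1/4, -1/4], [3/4, -1/4]].
P = AS⁻¹ = [[-7, -5], [3, 5], [9, 7]] · [[-1/4, -1/4], [3/4, -1/4]] = [[-2, 3], [3, -2], [3, -4]].

P = [[-2, 3], [3, -2], [3, -4]]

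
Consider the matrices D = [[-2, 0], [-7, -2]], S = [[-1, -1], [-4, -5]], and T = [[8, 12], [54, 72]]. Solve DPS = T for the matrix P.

Isolating P: multiply by D⁻¹ from the left and S⁻¹ from the right, so P = D⁻¹TS⁻¹.
det D = 4, so D⁻¹ = [[-1/2, 0], [7/4, -1/2]].
det S = 1; the adjugate gives S⁻¹ = [[-5, 1], [4, -1]].
D⁻¹T = [[-4, -6], [-13, -15]].
P = (D⁻¹T)S⁻¹ = [[-4, 2], [5, 2]].

P = [[-4, 2], [5, 2]]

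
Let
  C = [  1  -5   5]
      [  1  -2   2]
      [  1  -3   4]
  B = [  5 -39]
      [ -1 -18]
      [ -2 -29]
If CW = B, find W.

Since C multiplies W on the left, W = C⁻¹B.
det C = 3, so C⁻¹ = [[-2/3, 5/3, 0], [-2/3, -1/3, 1], [-1/3, -2/3, 1]].
W = C⁻¹B = [[-2/3, 5/3, 0], [-2/3, -1/3, 1], [-1/3, -2/3, 1]] · [[5, -39], [-1, -18], [-2, -29]] = [[-5, -4], [-5, 3], [-3, -4]].

W = [[-5, -4], [-5, 3], [-3, -4]]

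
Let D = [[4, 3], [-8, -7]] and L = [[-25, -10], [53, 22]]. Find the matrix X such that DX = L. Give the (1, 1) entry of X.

Since D multiplies X on the left, X = D⁻¹L.
det D = -4; the adjugate gives D⁻¹ = [[7/4, 3/4], [-2, -1]].
X = D⁻¹L = [[7/4, 3/4], [-2, -1]] · [[-25, -10], [53, 22]] = [[-4, -1], [-3, -2]].

-4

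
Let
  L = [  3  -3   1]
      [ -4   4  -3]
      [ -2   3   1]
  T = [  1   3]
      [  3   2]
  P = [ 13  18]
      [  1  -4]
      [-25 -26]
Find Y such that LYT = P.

Isolating Y: multiply by L⁻¹ from the left and T⁻¹ from the right, so Y = L⁻¹PT⁻¹.
det L = 5; the adjugate gives L⁻¹ = [[13/5, 6/5, 1], [2, 1, 1], [-4/5, -3/5, 0]].
det T = -7; the adjugate gives T⁻¹ = [[-2/7, 3/7], [3/7, -1/7]].
L⁻¹P = [[10, 16], [2, 6], [-11, -12]].
Y = (L⁻¹P)T⁻¹ = [[4, 2], [2, 0], [-2, -3]].

Y = [[4, 2], [2, 0], [-2, -3]]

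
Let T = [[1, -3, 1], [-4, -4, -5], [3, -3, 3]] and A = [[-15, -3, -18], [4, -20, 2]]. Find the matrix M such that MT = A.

Since T sits to the right of M, M = AT⁻¹.
det T = 6; the adjugate gives T⁻¹ = [[-9/2, 1, 19/6], [-1/2, 0, 1/6], [4, -1, -8/3]].
M = AT⁻¹ = [[-15, -3, -18], [4, -20, 2]] · [[-9/2, 1, 19/6], [-1/2, 0, 1/6], [4, -1, -8/3]] = [[-3, 3, 0], [0, 2, 4]].

M = [[-3, 3, 0], [0, 2, 4]]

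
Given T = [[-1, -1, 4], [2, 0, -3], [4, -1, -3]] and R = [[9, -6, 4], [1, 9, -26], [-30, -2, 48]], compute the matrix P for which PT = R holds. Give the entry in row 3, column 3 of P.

Right-multiplying both sides by T⁻¹ gives P = RT⁻¹.
det T = 1; the adjugate gives T⁻¹ = [[-3, -7, 3], [-6, -13, 5], [-2, -5, 2]].
P = RT⁻¹ = [[9, -6, 4], [1, 9, -26], [-30, -2, 48]] · [[-3, -7, 3], [-6, -13, 5], [-2, -5, 2]] = [[1, -5, 5], [-5, 6, -4], [6, -4, -4]].

-4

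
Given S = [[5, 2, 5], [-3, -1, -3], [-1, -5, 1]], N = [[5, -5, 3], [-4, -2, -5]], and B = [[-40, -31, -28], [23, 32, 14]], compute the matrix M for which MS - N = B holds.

MS = B + N = [[-35, -36, -25], [19, 30, 9]].
Right-multiplying both sides by S⁻¹ gives M = (B + N)S⁻¹.
det S = 2, so S⁻¹ = [[-8, -27/2, -1/2], [3, 5, 0], [7, 23/2, 1/2]].
M = (B + N)S⁻¹ = [[-3, 5, 5], [1, -3, -5]].

M = [[-3, 5, 5], [1, -3, -5]]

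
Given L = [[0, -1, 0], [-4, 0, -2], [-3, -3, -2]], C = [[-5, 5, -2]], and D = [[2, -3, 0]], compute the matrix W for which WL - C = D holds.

WL = D + C = [[-3, 2, -2]].
Right-multiplying both sides by L⁻¹ gives W = (D + C)L⁻¹.
L has determinant 2; L⁻¹ = [[-3, -1, 1], [-1, 0, 0], [6, 3/2, -2]].
W = (D + C)L⁻¹ = [[-5, 0, 1]].

W = [[-5, 0, 1]]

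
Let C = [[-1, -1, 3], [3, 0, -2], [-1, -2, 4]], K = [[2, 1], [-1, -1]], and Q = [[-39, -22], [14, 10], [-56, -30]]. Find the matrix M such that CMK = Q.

M = C⁻¹QK⁻¹ (apply C⁻¹ on the left and K⁻¹ on the right).
det C = -4, so C⁻¹ = [[1, 1/2, -1/2], [5/2, 1/4, -7/4], [3/2, 1/4, -3/4]].
det K = -1, so K⁻¹ = [[1, 1], [-1, -2]].
C⁻¹Q = [[-4, -2], [4, 0], [-13, -8]].
M = (C⁻¹Q)K⁻¹ = [[-2, 0], [4, 4], [-5, 3]].

M = [[-2, 0], [4, 4], [-5, 3]]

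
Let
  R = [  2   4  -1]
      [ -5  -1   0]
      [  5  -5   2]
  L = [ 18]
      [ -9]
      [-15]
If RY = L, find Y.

R is on the left of Y, so left-multiply by R⁻¹: Y = R⁻¹L.
R has determinant 6; R⁻¹ = [[-1/3, -1/2, -1/6], [5/3, 3/2, 5/6], [5, 5, 3]].
Y = R⁻¹L = [[-1/3, -1/2, -1/6], [5/3, 3/2, 5/6], [5, 5, 3]] · [[18], [-9], [-15]] = [[1], [4], [0]].

Y = [[1], [4], [0]]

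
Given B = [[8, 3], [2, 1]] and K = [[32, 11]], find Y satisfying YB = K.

Right-multiplying both sides by B⁻¹ gives Y = KB⁻¹.
det B = 2; the adjugate gives B⁻¹ = [[1/2, -3/2], [-1, 4]].
Y = KB⁻¹ = [[32, 11]] · [[1/2, -3/2], [-1, 4]] = [[5, -4]].

Y = [[5, -4]]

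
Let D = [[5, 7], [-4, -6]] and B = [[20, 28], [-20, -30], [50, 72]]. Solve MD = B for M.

M = [[4, 0], [0, 5], [6, -5]]

Since D sits to the right of M, M = BD⁻¹.
D has determinant -2; D⁻¹ = [[3, 7/2], [-2, -5/2]].
M = BD⁻¹ = [[20, 28], [-20, -30], [50, 72]] · [[3, 7/2], [-2, -5/2]] = [[4, 0], [0, 5], [6, -5]].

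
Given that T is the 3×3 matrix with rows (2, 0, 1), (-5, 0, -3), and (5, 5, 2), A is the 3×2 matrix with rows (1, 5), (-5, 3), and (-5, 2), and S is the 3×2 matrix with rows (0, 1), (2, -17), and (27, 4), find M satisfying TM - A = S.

TM = S + A = [[1, 6], [-3, -14], [22, 6]].
Left-multiplying both sides by T⁻¹ gives M = T⁻¹(S + A).
T has determinant 5; T⁻¹ = [[3, 1, 0], [-1, -1/5, 1/5], [-5, -2, 0]].
M = T⁻¹(S + A) = [[0, 4], [4, -2], [1, -2]].

M = [[0, 4], [4, -2], [1, -2]]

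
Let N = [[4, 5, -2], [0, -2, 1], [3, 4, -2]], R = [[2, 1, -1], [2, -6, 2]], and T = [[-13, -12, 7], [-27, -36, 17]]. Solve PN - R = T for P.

P = [[1, -2, -5], [-4, 5, -3]]

PN = T + R = [[-11, -11, 6], [-25, -42, 19]].
Right-multiplying both sides by N⁻¹ gives P = (T + R)N⁻¹.
N has determinant 3; N⁻¹ = [[0, 2/3, 1/3], [1, -2/3, -4/3], [2, -1/3, -8/3]].
P = (T + R)N⁻¹ = [[1, -2, -5], [-4, 5, -3]].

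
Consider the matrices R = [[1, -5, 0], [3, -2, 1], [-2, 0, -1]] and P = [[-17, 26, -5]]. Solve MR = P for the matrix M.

Right-multiplying both sides by R⁻¹ gives M = PR⁻¹.
det R = -3, so R⁻¹ = [[-2/3, 5/3, 5/3], [-1/3, 1/3, 1/3], [4/3, -10/3, -13/3]].
M = PR⁻¹ = [[-17, 26, -5]] · [[-2/3, 5/3, 5/3], [-1/3, 1/3, 1/3], [4/3, -10/3, -13/3]] = [[-4, -3, 2]].

M = [[-4, -3, 2]]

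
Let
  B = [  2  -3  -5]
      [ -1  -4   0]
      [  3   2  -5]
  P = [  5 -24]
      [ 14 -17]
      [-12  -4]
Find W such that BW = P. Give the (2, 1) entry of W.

-3

Since B multiplies W on the left, W = B⁻¹P.
B has determinant 5; B⁻¹ = [[4, -5, -4], [-1, 1, 1], [2, -13/5, -11/5]].
W = B⁻¹P = [[4, -5, -4], [-1, 1, 1], [2, -13/5, -11/5]] · [[5, -24], [14, -17], [-12, -4]] = [[-2, 5], [-3, 3], [0, 5]].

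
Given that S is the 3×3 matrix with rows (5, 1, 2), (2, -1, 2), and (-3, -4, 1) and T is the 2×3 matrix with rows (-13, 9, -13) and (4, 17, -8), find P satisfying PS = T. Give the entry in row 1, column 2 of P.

-1

S is on the right of P, so right-multiply by S⁻¹: P = TS⁻¹.
S has determinant 5; S⁻¹ = [[7/5, -9/5, 4/5], [-8/5, 11/5, -6/5], [-11/5, 17/5, -7/5]].
P = TS⁻¹ = [[-13, 9, -13], [4, 17, -8]] · [[7/5, -9/5, 4/5], [-8/5, 11/5, -6/5], [-11/5, 17/5, -7/5]] = [[-4, -1, -3], [-4, 3, -6]].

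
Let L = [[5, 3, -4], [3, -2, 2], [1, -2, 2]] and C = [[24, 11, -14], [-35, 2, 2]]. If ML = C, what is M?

M = [[3, 5, -6], [-4, -4, -3]]

Since L sits to the right of M, M = CL⁻¹.
det L = 4; the adjugate gives L⁻¹ = [[0, 1/2, -1/2], [-1, 7/2, -11/2], [-1, 13/4, -19/4]].
M = CL⁻¹ = [[24, 11, -14], [-35, 2, 2]] · [[0, 1/2, -1/2], [-1, 7/2, -11/2], [-1, 13/4, -19/4]] = [[3, 5, -6], [-4, -4, -3]].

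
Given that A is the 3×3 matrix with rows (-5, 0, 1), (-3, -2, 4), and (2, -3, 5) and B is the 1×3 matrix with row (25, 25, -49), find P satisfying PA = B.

A is on the right of P, so right-multiply by A⁻¹: P = BA⁻¹.
det A = 3; the adjugate gives A⁻¹ = [[2/3, -1, 2/3], [23/3, -9, 17/3], [13/3, -5, 10/3]].
P = BA⁻¹ = [[25, 25, -49]] · [[2/3, -1, 2/3], [23/3, -9, 17/3], [13/3, -5, 10/3]] = [[-4, -5, -5]].

P = [[-4, -5, -5]]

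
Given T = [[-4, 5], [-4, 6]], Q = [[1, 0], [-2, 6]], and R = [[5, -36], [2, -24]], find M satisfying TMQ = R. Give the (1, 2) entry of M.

4

Isolating M: multiply by T⁻¹ from the left and Q⁻¹ from the right, so M = T⁻¹RQ⁻¹.
det T = -4; the adjugate gives T⁻¹ = [[-3/2, 5/4], [-1, 1]].
det Q = 6; the adjugate gives Q⁻¹ = [[1, 0], [1/3, 1/6]].
T⁻¹R = [[-5, 24], [-3, 12]].
M = (T⁻¹R)Q⁻¹ = [[3, 4], [1, 2]].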